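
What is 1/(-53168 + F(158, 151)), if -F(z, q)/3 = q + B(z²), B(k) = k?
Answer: -1/128513 ≈ -7.7813e-6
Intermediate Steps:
F(z, q) = -3*q - 3*z² (F(z, q) = -3*(q + z²) = -3*q - 3*z²)
1/(-53168 + F(158, 151)) = 1/(-53168 + (-3*151 - 3*158²)) = 1/(-53168 + (-453 - 3*24964)) = 1/(-53168 + (-453 - 74892)) = 1/(-53168 - 75345) = 1/(-128513) = -1/128513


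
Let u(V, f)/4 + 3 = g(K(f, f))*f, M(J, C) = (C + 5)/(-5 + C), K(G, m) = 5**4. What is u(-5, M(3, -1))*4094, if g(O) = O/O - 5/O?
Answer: -22484248/375 ≈ -59958.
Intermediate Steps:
K(G, m) = 625
g(O) = 1 - 5/O
M(J, C) = (5 + C)/(-5 + C)
u(V, f) = -12 + 496*f/125 (u(V, f) = -12 + 4*(((-5 + 625)/625)*f) = -12 + 4*(((1/625)*620)*f) = -12 + 4*(124*f/125) = -12 + 496*f/125)
u(-5, M(3, -1))*4094 = (-12 + 496*((5 - 1)/(-5 - 1))/125)*4094 = (-12 + 496*(4/(-6))/125)*4094 = (-12 + 496*(-1/6*4)/125)*4094 = (-12 + (496/125)*(-2/3))*4094 = (-12 - 992/375)*4094 = -5492/375*4094 = -22484248/375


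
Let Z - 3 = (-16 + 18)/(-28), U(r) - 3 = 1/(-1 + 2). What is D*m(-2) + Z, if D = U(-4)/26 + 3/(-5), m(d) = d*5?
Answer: 1345/182 ≈ 7.3901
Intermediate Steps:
m(d) = 5*d
U(r) = 4 (U(r) = 3 + 1/(-1 + 2) = 3 + 1/1 = 3 + 1 = 4)
Z = 41/14 (Z = 3 + (-16 + 18)/(-28) = 3 + 2*(-1/28) = 3 - 1/14 = 41/14 ≈ 2.9286)
D = -29/65 (D = 4/26 + 3/(-5) = 4*(1/26) + 3*(-⅕) = 2/13 - ⅗ = -29/65 ≈ -0.44615)
D*m(-2) + Z = -29*(-2)/13 + 41/14 = -29/65*(-10) + 41/14 = 58/13 + 41/14 = 1345/182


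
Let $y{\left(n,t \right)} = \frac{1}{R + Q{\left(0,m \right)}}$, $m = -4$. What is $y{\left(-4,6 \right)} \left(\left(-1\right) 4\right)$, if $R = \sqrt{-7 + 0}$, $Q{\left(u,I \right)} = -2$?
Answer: $\frac{8}{11} + \frac{4 i \sqrt{7}}{11} \approx 0.72727 + 0.96209 i$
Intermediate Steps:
$R = i \sqrt{7}$ ($R = \sqrt{-7} = i \sqrt{7} \approx 2.6458 i$)
$y{\left(n,t \right)} = \frac{1}{-2 + i \sqrt{7}}$ ($y{\left(n,t \right)} = \frac{1}{i \sqrt{7} - 2} = \frac{1}{-2 + i \sqrt{7}}$)
$y{\left(-4,6 \right)} \left(\left(-1\right) 4\right) = \left(- \frac{2}{11} - \frac{i \sqrt{7}}{11}\right) \left(\left(-1\right) 4\right) = \left(- \frac{2}{11} - \frac{i \sqrt{7}}{11}\right) \left(-4\right) = \frac{8}{11} + \frac{4 i \sqrt{7}}{11}$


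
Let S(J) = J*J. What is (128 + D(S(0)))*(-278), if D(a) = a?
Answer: -35584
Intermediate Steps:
S(J) = J²
(128 + D(S(0)))*(-278) = (128 + 0²)*(-278) = (128 + 0)*(-278) = 128*(-278) = -35584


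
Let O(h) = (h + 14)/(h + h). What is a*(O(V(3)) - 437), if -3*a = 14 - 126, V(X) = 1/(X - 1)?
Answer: -47320/3 ≈ -15773.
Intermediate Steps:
V(X) = 1/(-1 + X)
a = 112/3 (a = -(14 - 126)/3 = -⅓*(-112) = 112/3 ≈ 37.333)
O(h) = (14 + h)/(2*h) (O(h) = (14 + h)/((2*h)) = (14 + h)*(1/(2*h)) = (14 + h)/(2*h))
a*(O(V(3)) - 437) = 112*((14 + 1/(-1 + 3))/(2*(1/(-1 + 3))) - 437)/3 = 112*((14 + 1/2)/(2*(1/2)) - 437)/3 = 112*((14 + ½)/(2*(½)) - 437)/3 = 112*((½)*2*(29/2) - 437)/3 = 112*(29/2 - 437)/3 = (112/3)*(-845/2) = -47320/3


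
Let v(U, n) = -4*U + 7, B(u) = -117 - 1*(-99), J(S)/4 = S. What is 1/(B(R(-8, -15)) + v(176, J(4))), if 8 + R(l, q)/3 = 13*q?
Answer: -1/715 ≈ -0.0013986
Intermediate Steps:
R(l, q) = -24 + 39*q (R(l, q) = -24 + 3*(13*q) = -24 + 39*q)
J(S) = 4*S
B(u) = -18 (B(u) = -117 + 99 = -18)
v(U, n) = 7 - 4*U
1/(B(R(-8, -15)) + v(176, J(4))) = 1/(-18 + (7 - 4*176)) = 1/(-18 + (7 - 704)) = 1/(-18 - 697) = 1/(-715) = -1/715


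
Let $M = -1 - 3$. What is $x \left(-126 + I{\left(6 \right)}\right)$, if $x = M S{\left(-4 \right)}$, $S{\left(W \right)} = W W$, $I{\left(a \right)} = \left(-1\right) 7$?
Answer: $8512$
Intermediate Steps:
$I{\left(a \right)} = -7$
$S{\left(W \right)} = W^{2}$
$M = -4$ ($M = -1 - 3 = -4$)
$x = -64$ ($x = - 4 \left(-4\right)^{2} = \left(-4\right) 16 = -64$)
$x \left(-126 + I{\left(6 \right)}\right) = - 64 \left(-126 - 7\right) = \left(-64\right) \left(-133\right) = 8512$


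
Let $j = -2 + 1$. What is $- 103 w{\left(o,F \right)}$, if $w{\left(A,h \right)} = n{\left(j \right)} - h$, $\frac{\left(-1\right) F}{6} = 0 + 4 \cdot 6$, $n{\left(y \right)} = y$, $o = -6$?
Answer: $-14729$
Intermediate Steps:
$j = -1$
$F = -144$ ($F = - 6 \left(0 + 4 \cdot 6\right) = - 6 \left(0 + 24\right) = \left(-6\right) 24 = -144$)
$w{\left(A,h \right)} = -1 - h$
$- 103 w{\left(o,F \right)} = - 103 \left(-1 - -144\right) = - 103 \left(-1 + 144\right) = \left(-103\right) 143 = -14729$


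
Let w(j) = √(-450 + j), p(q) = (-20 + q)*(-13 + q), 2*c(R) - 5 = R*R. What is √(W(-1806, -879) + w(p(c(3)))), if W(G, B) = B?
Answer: √(-879 + 2*I*√93) ≈ 0.3253 + 29.65*I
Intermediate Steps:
c(R) = 5/2 + R²/2 (c(R) = 5/2 + (R*R)/2 = 5/2 + R²/2)
√(W(-1806, -879) + w(p(c(3)))) = √(-879 + √(-450 + (260 + (5/2 + (½)*3²)² - 33*(5/2 + (½)*3²)))) = √(-879 + √(-450 + (260 + (5/2 + (½)*9)² - 33*(5/2 + (½)*9)))) = √(-879 + √(-450 + (260 + (5/2 + 9/2)² - 33*(5/2 + 9/2)))) = √(-879 + √(-450 + (260 + 7² - 33*7))) = √(-879 + √(-450 + (260 + 49 - 231))) = √(-879 + √(-450 + 78)) = √(-879 + √(-372)) = √(-879 + 2*I*√93)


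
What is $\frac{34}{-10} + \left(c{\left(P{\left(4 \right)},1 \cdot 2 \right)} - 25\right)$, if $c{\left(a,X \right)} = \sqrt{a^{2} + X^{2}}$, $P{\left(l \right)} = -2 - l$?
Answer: $- \frac{142}{5} + 2 \sqrt{10} \approx -22.075$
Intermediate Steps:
$c{\left(a,X \right)} = \sqrt{X^{2} + a^{2}}$
$\frac{34}{-10} + \left(c{\left(P{\left(4 \right)},1 \cdot 2 \right)} - 25\right) = \frac{34}{-10} - \left(25 - \sqrt{\left(1 \cdot 2\right)^{2} + \left(-2 - 4\right)^{2}}\right) = 34 \left(- \frac{1}{10}\right) - \left(25 - \sqrt{2^{2} + \left(-2 - 4\right)^{2}}\right) = - \frac{17}{5} - \left(25 - \sqrt{4 + \left(-6\right)^{2}}\right) = - \frac{17}{5} - \left(25 - \sqrt{4 + 36}\right) = - \frac{17}{5} - \left(25 - \sqrt{40}\right) = - \frac{17}{5} - \left(25 - 2 \sqrt{10}\right) = - \frac{142}{5} + 2 \sqrt{10}$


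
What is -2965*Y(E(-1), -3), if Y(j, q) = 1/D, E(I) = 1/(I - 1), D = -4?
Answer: 2965/4 ≈ 741.25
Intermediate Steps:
E(I) = 1/(-1 + I)
Y(j, q) = -1/4 (Y(j, q) = 1/(-4) = -1/4)
-2965*Y(E(-1), -3) = -2965*(-1/4) = 2965/4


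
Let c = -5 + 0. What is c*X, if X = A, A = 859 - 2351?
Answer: 7460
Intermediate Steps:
A = -1492
c = -5
X = -1492
c*X = -5*(-1492) = 7460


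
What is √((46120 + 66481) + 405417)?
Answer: √518018 ≈ 719.73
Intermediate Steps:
√((46120 + 66481) + 405417) = √(112601 + 405417) = √518018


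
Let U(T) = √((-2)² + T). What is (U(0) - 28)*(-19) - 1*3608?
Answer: -3114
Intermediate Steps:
U(T) = √(4 + T)
(U(0) - 28)*(-19) - 1*3608 = (√(4 + 0) - 28)*(-19) - 1*3608 = (√4 - 28)*(-19) - 3608 = (2 - 28)*(-19) - 3608 = -26*(-19) - 3608 = 494 - 3608 = -3114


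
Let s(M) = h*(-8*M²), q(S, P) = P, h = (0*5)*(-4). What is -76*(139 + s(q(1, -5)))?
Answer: -10564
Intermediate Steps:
h = 0 (h = 0*(-4) = 0)
s(M) = 0 (s(M) = 0*(-8*M²) = 0)
-76*(139 + s(q(1, -5))) = -76*(139 + 0) = -76*139 = -10564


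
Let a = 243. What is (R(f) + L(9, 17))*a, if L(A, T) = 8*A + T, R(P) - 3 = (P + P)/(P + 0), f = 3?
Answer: 22842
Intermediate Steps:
R(P) = 5 (R(P) = 3 + (P + P)/(P + 0) = 3 + (2*P)/P = 3 + 2 = 5)
L(A, T) = T + 8*A
(R(f) + L(9, 17))*a = (5 + (17 + 8*9))*243 = (5 + (17 + 72))*243 = (5 + 89)*243 = 94*243 = 22842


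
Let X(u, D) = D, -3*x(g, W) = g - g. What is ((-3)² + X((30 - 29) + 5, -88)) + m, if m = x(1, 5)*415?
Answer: -79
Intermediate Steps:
x(g, W) = 0 (x(g, W) = -(g - g)/3 = -⅓*0 = 0)
m = 0 (m = 0*415 = 0)
((-3)² + X((30 - 29) + 5, -88)) + m = ((-3)² - 88) + 0 = (9 - 88) + 0 = -79 + 0 = -79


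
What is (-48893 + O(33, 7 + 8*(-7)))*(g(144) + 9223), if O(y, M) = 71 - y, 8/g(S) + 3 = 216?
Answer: -31991996495/71 ≈ -4.5059e+8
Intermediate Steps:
g(S) = 8/213 (g(S) = 8/(-3 + 216) = 8/213)
(-48893 + O(33, 7 + 8*(-7)))*(g(144) + 9223) = (-48893 + (71 - 1*33))*(8/213 + 9223) = (-48893 + (71 - 33))*(1964507/213) = (-48893 + 38)*(1964507/213) = -48855*1964507/213 = -31991996495/71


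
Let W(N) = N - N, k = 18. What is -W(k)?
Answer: 0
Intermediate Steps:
W(N) = 0
-W(k) = -1*0 = 0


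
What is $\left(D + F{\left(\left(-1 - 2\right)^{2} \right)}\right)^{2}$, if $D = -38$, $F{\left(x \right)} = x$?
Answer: $841$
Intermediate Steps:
$\left(D + F{\left(\left(-1 - 2\right)^{2} \right)}\right)^{2} = \left(-38 + \left(-1 - 2\right)^{2}\right)^{2} = \left(-38 + \left(-3\right)^{2}\right)^{2} = \left(-38 + 9\right)^{2} = \left(-29\right)^{2} = 841$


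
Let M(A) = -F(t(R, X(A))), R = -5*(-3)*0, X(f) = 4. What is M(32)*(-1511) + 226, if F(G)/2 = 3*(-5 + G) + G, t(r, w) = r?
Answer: -45104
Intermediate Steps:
R = 0 (R = 15*0 = 0)
F(G) = -30 + 8*G (F(G) = 2*(3*(-5 + G) + G) = 2*((-15 + 3*G) + G) = 2*(-15 + 4*G) = -30 + 8*G)
M(A) = 30 (M(A) = -(-30 + 8*0) = -(-30 + 0) = -1*(-30) = 30)
M(32)*(-1511) + 226 = 30*(-1511) + 226 = -45330 + 226 = -45104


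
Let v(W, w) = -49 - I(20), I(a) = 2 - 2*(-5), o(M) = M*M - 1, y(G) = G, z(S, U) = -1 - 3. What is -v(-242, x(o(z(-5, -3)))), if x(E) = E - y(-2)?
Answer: 61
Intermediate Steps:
z(S, U) = -4
o(M) = -1 + M² (o(M) = M² - 1 = -1 + M²)
x(E) = 2 + E (x(E) = E - 1*(-2) = E + 2 = 2 + E)
I(a) = 12 (I(a) = 2 + 10 = 12)
v(W, w) = -61 (v(W, w) = -49 - 1*12 = -49 - 12 = -61)
-v(-242, x(o(z(-5, -3)))) = -1*(-61) = 61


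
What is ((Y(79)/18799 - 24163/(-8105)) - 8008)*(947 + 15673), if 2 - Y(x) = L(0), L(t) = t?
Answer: -4054255645290012/30473179 ≈ -1.3304e+8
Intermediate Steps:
Y(x) = 2 (Y(x) = 2 - 1*0 = 2 + 0 = 2)
((Y(79)/18799 - 24163/(-8105)) - 8008)*(947 + 15673) = ((2/18799 - 24163/(-8105)) - 8008)*(947 + 15673) = ((2*(1/18799) - 24163*(-1/8105)) - 8008)*16620 = ((2/18799 + 24163/8105) - 8008)*16620 = (454256447/152365895 - 8008)*16620 = -1219691830713/152365895*16620 = -4054255645290012/30473179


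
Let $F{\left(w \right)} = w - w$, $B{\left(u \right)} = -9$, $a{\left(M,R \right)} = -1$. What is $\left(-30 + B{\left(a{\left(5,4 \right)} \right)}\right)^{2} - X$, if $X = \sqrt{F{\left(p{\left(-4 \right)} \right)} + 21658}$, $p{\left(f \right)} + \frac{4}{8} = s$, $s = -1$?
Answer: $1521 - 7 \sqrt{442} \approx 1373.8$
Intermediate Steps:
$p{\left(f \right)} = - \frac{3}{2}$ ($p{\left(f \right)} = - \frac{1}{2} - 1 = - \frac{3}{2}$)
$F{\left(w \right)} = 0$
$X = 7 \sqrt{442}$ ($X = \sqrt{0 + 21658} = \sqrt{21658} = 7 \sqrt{442} \approx 147.17$)
$\left(-30 + B{\left(a{\left(5,4 \right)} \right)}\right)^{2} - X = \left(-30 - 9\right)^{2} - 7 \sqrt{442} = \left(-39\right)^{2} - 7 \sqrt{442} = 1521 - 7 \sqrt{442}$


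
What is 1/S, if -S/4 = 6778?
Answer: -1/27112 ≈ -3.6884e-5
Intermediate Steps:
S = -27112 (S = -4*6778 = -27112)
1/S = 1/(-27112) = -1/27112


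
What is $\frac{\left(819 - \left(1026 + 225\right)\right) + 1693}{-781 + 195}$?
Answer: $- \frac{1261}{586} \approx -2.1519$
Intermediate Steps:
$\frac{\left(819 - \left(1026 + 225\right)\right) + 1693}{-781 + 195} = \frac{\left(819 - 1251\right) + 1693}{-586} = \left(\left(819 - 1251\right) + 1693\right) \left(- \frac{1}{586}\right) = \left(-432 + 1693\right) \left(- \frac{1}{586}\right) = 1261 \left(- \frac{1}{586}\right) = - \frac{1261}{586}$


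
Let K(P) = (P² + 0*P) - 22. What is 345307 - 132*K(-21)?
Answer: 289999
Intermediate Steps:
K(P) = -22 + P² (K(P) = (P² + 0) - 22 = P² - 22 = -22 + P²)
345307 - 132*K(-21) = 345307 - 132*(-22 + (-21)²) = 345307 - 132*(-22 + 441) = 345307 - 132*419 = 345307 - 1*55308 = 345307 - 55308 = 289999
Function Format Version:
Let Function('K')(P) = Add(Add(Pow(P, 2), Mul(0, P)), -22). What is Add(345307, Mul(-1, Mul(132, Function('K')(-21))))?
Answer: 289999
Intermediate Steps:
Function('K')(P) = Add(-22, Pow(P, 2)) (Function('K')(P) = Add(Add(Pow(P, 2), 0), -22) = Add(Pow(P, 2), -22) = Add(-22, Pow(P, 2)))
Add(345307, Mul(-1, Mul(132, Function('K')(-21)))) = Add(345307, Mul(-1, Mul(132, Add(-22, Pow(-21, 2))))) = Add(345307, Mul(-1, Mul(132, Add(-22, 441)))) = Add(345307, Mul(-1, Mul(132, 419))) = Add(345307, Mul(-1, 55308)) = Add(345307, -55308) = 289999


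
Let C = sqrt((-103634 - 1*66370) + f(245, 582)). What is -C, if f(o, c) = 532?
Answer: -16*I*sqrt(662) ≈ -411.67*I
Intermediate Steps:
C = 16*I*sqrt(662) (C = sqrt((-103634 - 1*66370) + 532) = sqrt((-103634 - 66370) + 532) = sqrt(-170004 + 532) = sqrt(-169472) = 16*I*sqrt(662) ≈ 411.67*I)
-C = -16*I*sqrt(662)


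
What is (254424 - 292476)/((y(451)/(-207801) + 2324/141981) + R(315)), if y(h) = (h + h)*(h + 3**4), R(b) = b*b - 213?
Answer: -1215019871163/3161430715588 ≈ -0.38433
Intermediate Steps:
R(b) = -213 + b**2 (R(b) = b**2 - 213 = -213 + b**2)
y(h) = 2*h*(81 + h) (y(h) = (2*h)*(h + 81) = (2*h)*(81 + h) = 2*h*(81 + h))
(254424 - 292476)/((y(451)/(-207801) + 2324/141981) + R(315)) = (254424 - 292476)/(((2*451*(81 + 451))/(-207801) + 2324/141981) + (-213 + 315**2)) = -38052/(((2*451*532)*(-1/207801) + 2324*(1/141981)) + (-213 + 99225)) = -38052/((479864*(-1/207801) + 332/20283) + 99012) = -38052/((-43624/18891 + 332/20283) + 99012) = -38052/(-292851260/127722051 + 99012) = -38052/12645722862352/127722051 = -38052*127722051/12645722862352 = -1215019871163/3161430715588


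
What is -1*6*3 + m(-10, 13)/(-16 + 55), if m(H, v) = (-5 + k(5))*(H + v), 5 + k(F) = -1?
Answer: -245/13 ≈ -18.846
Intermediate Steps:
k(F) = -6 (k(F) = -5 - 1 = -6)
m(H, v) = -11*H - 11*v (m(H, v) = (-5 - 6)*(H + v) = -11*(H + v) = -11*H - 11*v)
-1*6*3 + m(-10, 13)/(-16 + 55) = -1*6*3 + (-11*(-10) - 11*13)/(-16 + 55) = -6*3 + (110 - 143)/39 = -18 + (1/39)*(-33) = -18 - 11/13 = -245/13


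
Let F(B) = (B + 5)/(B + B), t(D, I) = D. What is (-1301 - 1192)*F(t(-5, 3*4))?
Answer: 0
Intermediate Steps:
F(B) = (5 + B)/(2*B) (F(B) = (5 + B)/((2*B)) = (5 + B)*(1/(2*B)) = (5 + B)/(2*B))
(-1301 - 1192)*F(t(-5, 3*4)) = (-1301 - 1192)*((½)*(5 - 5)/(-5)) = -2493*(-1)*0/(2*5) = -2493*0 = 0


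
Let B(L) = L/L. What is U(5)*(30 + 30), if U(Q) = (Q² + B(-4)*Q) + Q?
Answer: 2100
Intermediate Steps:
B(L) = 1
U(Q) = Q² + 2*Q (U(Q) = (Q² + 1*Q) + Q = (Q² + Q) + Q = (Q + Q²) + Q = Q² + 2*Q)
U(5)*(30 + 30) = (5*(2 + 5))*(30 + 30) = (5*7)*60 = 35*60 = 2100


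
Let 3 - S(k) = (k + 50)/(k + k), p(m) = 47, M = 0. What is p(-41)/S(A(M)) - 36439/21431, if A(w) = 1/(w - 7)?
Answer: -10921331/7608005 ≈ -1.4355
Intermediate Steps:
A(w) = 1/(-7 + w)
S(k) = 3 - (50 + k)/(2*k) (S(k) = 3 - (k + 50)/(k + k) = 3 - (50 + k)/(2*k))
p(-41)/S(A(M)) - 36439/21431 = 47/(5/2 - 25/(1/(-7 + 0))) - 36439/21431 = 47/(5/2 - 25/(1/(-7))) - 36439*1/21431 = 47/(5/2 - 25/(-1/7)) - 36439/21431 = 47/(5/2 - 25*(-7)) - 36439/21431 = 47/(5/2 + 175) - 36439/21431 = 47/(355/2) - 36439/21431 = 47*(2/355) - 36439/21431 = 94/355 - 36439/21431 = -10921331/7608005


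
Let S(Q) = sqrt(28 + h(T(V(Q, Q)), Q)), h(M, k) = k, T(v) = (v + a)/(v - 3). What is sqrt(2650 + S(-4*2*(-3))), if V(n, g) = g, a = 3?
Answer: sqrt(2650 + 2*sqrt(13)) ≈ 51.548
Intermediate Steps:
T(v) = (3 + v)/(-3 + v) (T(v) = (v + 3)/(v - 3) = (3 + v)/(-3 + v))
S(Q) = sqrt(28 + Q)
sqrt(2650 + S(-4*2*(-3))) = sqrt(2650 + sqrt(28 - 4*2*(-3))) = sqrt(2650 + sqrt(28 - 8*(-3))) = sqrt(2650 + sqrt(28 + 24)) = sqrt(2650 + sqrt(52)) = sqrt(2650 + 2*sqrt(13))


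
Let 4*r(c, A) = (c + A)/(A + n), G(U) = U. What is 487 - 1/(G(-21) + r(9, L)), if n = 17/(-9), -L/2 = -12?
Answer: 7996849/16419 ≈ 487.05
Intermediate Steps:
L = 24 (L = -2*(-12) = 24)
n = -17/9 (n = 17*(-⅑) = -17/9 ≈ -1.8889)
r(c, A) = (A + c)/(4*(-17/9 + A)) (r(c, A) = ((c + A)/(A - 17/9))/4 = ((A + c)/(-17/9 + A))/4 = (A + c)/(4*(-17/9 + A)))
487 - 1/(G(-21) + r(9, L)) = 487 - 1/(-21 + 9*(24 + 9)/(4*(-17 + 9*24))) = 487 - 1/(-21 + (9/4)*33/(-17 + 216)) = 487 - 1/(-21 + (9/4)*33/199) = 487 - 1/(-21 + (9/4)*(1/199)*33) = 487 - 1/(-21 + 297/796) = 487 - 1/(-16419/796) = 487 - 1*(-796/16419) = 487 + 796/16419 = 7996849/16419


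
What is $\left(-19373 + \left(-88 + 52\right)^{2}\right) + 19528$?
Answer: $1451$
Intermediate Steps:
$\left(-19373 + \left(-88 + 52\right)^{2}\right) + 19528 = \left(-19373 + \left(-36\right)^{2}\right) + 19528 = \left(-19373 + 1296\right) + 19528 = -18077 + 19528 = 1451$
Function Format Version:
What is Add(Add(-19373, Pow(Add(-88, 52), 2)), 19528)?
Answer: 1451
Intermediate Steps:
Add(Add(-19373, Pow(Add(-88, 52), 2)), 19528) = Add(Add(-19373, Pow(-36, 2)), 19528) = Add(Add(-19373, 1296), 19528) = Add(-18077, 19528) = 1451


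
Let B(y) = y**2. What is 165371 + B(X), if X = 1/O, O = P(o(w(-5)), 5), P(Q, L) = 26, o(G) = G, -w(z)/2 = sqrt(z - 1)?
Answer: 111790797/676 ≈ 1.6537e+5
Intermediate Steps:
w(z) = -2*sqrt(-1 + z) (w(z) = -2*sqrt(z - 1) = -2*sqrt(-1 + z))
O = 26
X = 1/26 ≈ 0.038462
165371 + B(X) = 165371 + (1/26)**2 = 165371 + 1/676 = 111790797/676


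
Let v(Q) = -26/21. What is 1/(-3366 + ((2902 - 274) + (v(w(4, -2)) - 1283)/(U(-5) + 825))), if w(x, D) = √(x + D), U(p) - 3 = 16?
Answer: -17724/13107281 ≈ -0.0013522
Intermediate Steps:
U(p) = 19 (U(p) = 3 + 16 = 19)
w(x, D) = √(D + x)
v(Q) = -26/21 (v(Q) = -26*1/21 = -26/21)
1/(-3366 + ((2902 - 274) + (v(w(4, -2)) - 1283)/(U(-5) + 825))) = 1/(-3366 + ((2902 - 274) + (-26/21 - 1283)/(19 + 825))) = 1/(-3366 + (2628 - 26969/21/844)) = 1/(-3366 + (2628 - 26969/21*1/844)) = 1/(-3366 + (2628 - 26969/17724)) = 1/(-3366 + 46551703/17724) = 1/(-13107281/17724) = -17724/13107281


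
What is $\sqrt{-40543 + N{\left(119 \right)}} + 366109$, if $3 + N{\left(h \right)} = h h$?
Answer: $366109 + i \sqrt{26385} \approx 3.6611 \cdot 10^{5} + 162.43 i$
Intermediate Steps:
$N{\left(h \right)} = -3 + h^{2}$ ($N{\left(h \right)} = -3 + h h = -3 + h^{2}$)
$\sqrt{-40543 + N{\left(119 \right)}} + 366109 = \sqrt{-40543 - \left(3 - 119^{2}\right)} + 366109 = \sqrt{-40543 + \left(-3 + 14161\right)} + 366109 = \sqrt{-40543 + 14158} + 366109 = \sqrt{-26385} + 366109 = i \sqrt{26385} + 366109 = 366109 + i \sqrt{26385}$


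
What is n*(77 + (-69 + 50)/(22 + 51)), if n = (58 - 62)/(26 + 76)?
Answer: -11204/3723 ≈ -3.0094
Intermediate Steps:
n = -2/51 (n = -4/102 = -4*1/102 = -2/51 ≈ -0.039216)
n*(77 + (-69 + 50)/(22 + 51)) = -2*(77 + (-69 + 50)/(22 + 51))/51 = -2*(77 - 19/73)/51 = -2/51*5602/73 = -11204/3723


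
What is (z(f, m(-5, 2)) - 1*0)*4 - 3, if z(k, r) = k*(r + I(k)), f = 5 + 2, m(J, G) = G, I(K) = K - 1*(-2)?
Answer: 305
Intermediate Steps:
I(K) = 2 + K (I(K) = K + 2 = 2 + K)
f = 7
z(k, r) = k*(2 + k + r) (z(k, r) = k*(r + (2 + k)) = k*(2 + k + r))
(z(f, m(-5, 2)) - 1*0)*4 - 3 = (7*(2 + 7 + 2) - 1*0)*4 - 3 = (7*11 + 0)*4 - 3 = (77 + 0)*4 - 3 = 77*4 - 3 = 308 - 3 = 305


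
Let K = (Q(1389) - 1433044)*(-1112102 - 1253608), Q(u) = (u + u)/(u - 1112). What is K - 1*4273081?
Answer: 939068370797663/277 ≈ 3.3901e+12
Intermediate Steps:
Q(u) = 2*u/(-1112 + u) (Q(u) = (2*u)/(-1112 + u) = 2*u/(-1112 + u))
K = 939069554441100/277 (K = (2*1389/(-1112 + 1389) - 1433044)*(-1112102 - 1253608) = (2*1389/277 - 1433044)*(-2365710) = (2*1389*(1/277) - 1433044)*(-2365710) = (2778/277 - 1433044)*(-2365710) = -396950410/277*(-2365710) = 939069554441100/277 ≈ 3.3901e+12)
K - 1*4273081 = 939069554441100/277 - 1*4273081 = 939069554441100/277 - 4273081 = 939068370797663/277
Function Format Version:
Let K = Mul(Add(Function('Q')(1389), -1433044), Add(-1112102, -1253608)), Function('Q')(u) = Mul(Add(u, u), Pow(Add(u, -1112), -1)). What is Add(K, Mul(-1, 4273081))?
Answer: Rational(939068370797663, 277) ≈ 3.3901e+12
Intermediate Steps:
Function('Q')(u) = Mul(2, u, Pow(Add(-1112, u), -1)) (Function('Q')(u) = Mul(Mul(2, u), Pow(Add(-1112, u), -1)) = Mul(2, u, Pow(Add(-1112, u), -1)))
K = Rational(939069554441100, 277) (K = Mul(Add(Mul(2, 1389, Pow(Add(-1112, 1389), -1)), -1433044), Add(-1112102, -1253608)) = Mul(Add(Mul(2, 1389, Pow(277, -1)), -1433044), -2365710) = Mul(Add(Mul(2, 1389, Rational(1, 277)), -1433044), -2365710) = Mul(Add(Rational(2778, 277), -1433044), -2365710) = Mul(Rational(-396950410, 277), -2365710) = Rational(939069554441100, 277) ≈ 3.3901e+12)
Add(K, Mul(-1, 4273081)) = Add(Rational(939069554441100, 277), Mul(-1, 4273081)) = Add(Rational(939069554441100, 277), -4273081) = Rational(939068370797663, 277)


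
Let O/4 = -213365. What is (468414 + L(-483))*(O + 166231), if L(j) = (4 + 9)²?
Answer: -322023826507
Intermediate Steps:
O = -853460 (O = 4*(-213365) = -853460)
L(j) = 169 (L(j) = 13² = 169)
(468414 + L(-483))*(O + 166231) = (468414 + 169)*(-853460 + 166231) = 468583*(-687229) = -322023826507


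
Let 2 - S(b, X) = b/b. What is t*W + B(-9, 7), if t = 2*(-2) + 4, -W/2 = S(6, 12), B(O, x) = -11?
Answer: -11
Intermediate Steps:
S(b, X) = 1 (S(b, X) = 2 - b/b = 2 - 1*1 = 2 - 1 = 1)
W = -2 (W = -2*1 = -2)
t = 0 (t = -4 + 4 = 0)
t*W + B(-9, 7) = 0*(-2) - 11 = 0 - 11 = -11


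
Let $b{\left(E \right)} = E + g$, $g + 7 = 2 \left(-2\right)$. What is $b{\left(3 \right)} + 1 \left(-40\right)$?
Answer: $-48$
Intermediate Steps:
$g = -11$ ($g = -7 + 2 \left(-2\right) = -7 - 4 = -11$)
$b{\left(E \right)} = -11 + E$ ($b{\left(E \right)} = E - 11 = -11 + E$)
$b{\left(3 \right)} + 1 \left(-40\right) = \left(-11 + 3\right) + 1 \left(-40\right) = -8 - 40 = -48$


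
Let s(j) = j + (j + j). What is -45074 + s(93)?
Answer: -44795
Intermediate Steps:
s(j) = 3*j (s(j) = j + 2*j = 3*j)
-45074 + s(93) = -45074 + 3*93 = -45074 + 279 = -44795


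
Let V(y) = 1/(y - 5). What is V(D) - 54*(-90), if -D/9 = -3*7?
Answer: 894241/184 ≈ 4860.0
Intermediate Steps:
D = 189 (D = -(-27)*7 = -9*(-21) = 189)
V(y) = 1/(-5 + y)
V(D) - 54*(-90) = 1/(-5 + 189) - 54*(-90) = 1/184 + 4860 = 894241/184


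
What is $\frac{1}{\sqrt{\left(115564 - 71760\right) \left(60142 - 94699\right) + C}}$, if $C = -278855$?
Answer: $- \frac{i \sqrt{1514013683}}{1514013683} \approx - 2.57 \cdot 10^{-5} i$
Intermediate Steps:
$\frac{1}{\sqrt{\left(115564 - 71760\right) \left(60142 - 94699\right) + C}} = \frac{1}{\sqrt{\left(115564 - 71760\right) \left(60142 - 94699\right) - 278855}} = \frac{1}{\sqrt{43804 \left(-34557\right) - 278855}} = \frac{1}{\sqrt{-1513734828 - 278855}} = \frac{1}{\sqrt{-1514013683}} = \frac{1}{i \sqrt{1514013683}} = - \frac{i \sqrt{1514013683}}{1514013683}$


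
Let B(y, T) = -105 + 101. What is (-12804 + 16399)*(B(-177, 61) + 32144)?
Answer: 115543300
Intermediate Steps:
B(y, T) = -4
(-12804 + 16399)*(B(-177, 61) + 32144) = (-12804 + 16399)*(-4 + 32144) = 3595*32140 = 115543300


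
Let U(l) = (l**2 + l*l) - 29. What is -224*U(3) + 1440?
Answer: 3904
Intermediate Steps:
U(l) = -29 + 2*l**2 (U(l) = (l**2 + l**2) - 29 = 2*l**2 - 29 = -29 + 2*l**2)
-224*U(3) + 1440 = -224*(-29 + 2*3**2) + 1440 = -224*(-29 + 2*9) + 1440 = -224*(-29 + 18) + 1440 = -224*(-11) + 1440 = 2464 + 1440 = 3904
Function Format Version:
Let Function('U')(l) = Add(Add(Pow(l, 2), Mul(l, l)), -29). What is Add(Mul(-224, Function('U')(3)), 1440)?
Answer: 3904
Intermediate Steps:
Function('U')(l) = Add(-29, Mul(2, Pow(l, 2))) (Function('U')(l) = Add(Add(Pow(l, 2), Pow(l, 2)), -29) = Add(Mul(2, Pow(l, 2)), -29) = Add(-29, Mul(2, Pow(l, 2))))
Add(Mul(-224, Function('U')(3)), 1440) = Add(Mul(-224, Add(-29, Mul(2, Pow(3, 2)))), 1440) = Add(Mul(-224, Add(-29, Mul(2, 9))), 1440) = Add(Mul(-224, Add(-29, 18)), 1440) = Add(Mul(-224, -11), 1440) = Add(2464, 1440) = 3904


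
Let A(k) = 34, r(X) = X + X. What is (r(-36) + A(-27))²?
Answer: 1444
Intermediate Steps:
r(X) = 2*X
(r(-36) + A(-27))² = (2*(-36) + 34)² = (-72 + 34)² = (-38)² = 1444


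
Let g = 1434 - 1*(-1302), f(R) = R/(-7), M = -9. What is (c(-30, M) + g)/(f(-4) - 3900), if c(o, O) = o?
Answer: -9471/13648 ≈ -0.69395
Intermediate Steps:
f(R) = -R/7 (f(R) = R*(-1/7) = -R/7)
g = 2736 (g = 1434 + 1302 = 2736)
(c(-30, M) + g)/(f(-4) - 3900) = (-30 + 2736)/(-1/7*(-4) - 3900) = 2706/(4/7 - 3900) = 2706/(-27296/7) = 2706*(-7/27296) = -9471/13648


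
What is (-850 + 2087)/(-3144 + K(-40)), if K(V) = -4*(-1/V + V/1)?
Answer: -12370/29841 ≈ -0.41453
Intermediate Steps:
K(V) = -4*V + 4/V (K(V) = -4*(-1/V + V*1) = -4*(-1/V + V) = -4*(V - 1/V) = -4*V + 4/V)
(-850 + 2087)/(-3144 + K(-40)) = (-850 + 2087)/(-3144 + (-4*(-40) + 4/(-40))) = 1237/(-3144 + (160 + 4*(-1/40))) = 1237/(-3144 + (160 - ⅒)) = 1237/(-3144 + 1599/10) = 1237/(-29841/10) = 1237*(-10/29841) = -12370/29841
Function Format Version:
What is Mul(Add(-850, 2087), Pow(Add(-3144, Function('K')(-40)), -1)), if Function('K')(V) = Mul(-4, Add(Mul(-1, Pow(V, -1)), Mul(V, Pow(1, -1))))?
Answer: Rational(-12370, 29841) ≈ -0.41453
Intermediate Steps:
Function('K')(V) = Add(Mul(-4, V), Mul(4, Pow(V, -1))) (Function('K')(V) = Mul(-4, Add(Mul(-1, Pow(V, -1)), Mul(V, 1))) = Mul(-4, Add(Mul(-1, Pow(V, -1)), V)) = Mul(-4, Add(V, Mul(-1, Pow(V, -1)))) = Add(Mul(-4, V), Mul(4, Pow(V, -1))))
Mul(Add(-850, 2087), Pow(Add(-3144, Function('K')(-40)), -1)) = Mul(Add(-850, 2087), Pow(Add(-3144, Add(Mul(-4, -40), Mul(4, Pow(-40, -1)))), -1)) = Mul(1237, Pow(Add(-3144, Add(160, Mul(4, Rational(-1, 40)))), -1)) = Mul(1237, Pow(Add(-3144, Add(160, Rational(-1, 10))), -1)) = Mul(1237, Pow(Add(-3144, Rational(1599, 10)), -1)) = Mul(1237, Pow(Rational(-29841, 10), -1)) = Mul(1237, Rational(-10, 29841)) = Rational(-12370, 29841)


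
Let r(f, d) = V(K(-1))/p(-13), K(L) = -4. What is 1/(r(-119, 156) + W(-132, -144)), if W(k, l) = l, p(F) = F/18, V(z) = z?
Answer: -13/1800 ≈ -0.0072222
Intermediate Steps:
p(F) = F/18 (p(F) = F*(1/18) = F/18)
r(f, d) = 72/13 (r(f, d) = -4/((1/18)*(-13)) = -4/(-13/18) = -4*(-18/13) = 72/13)
1/(r(-119, 156) + W(-132, -144)) = 1/(72/13 - 144) = 1/(-1800/13) = -13/1800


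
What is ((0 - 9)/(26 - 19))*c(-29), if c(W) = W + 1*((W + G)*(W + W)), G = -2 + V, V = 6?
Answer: -1827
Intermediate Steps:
G = 4 (G = -2 + 6 = 4)
c(W) = W + 2*W*(4 + W) (c(W) = W + 1*((W + 4)*(W + W)) = W + 1*((4 + W)*(2*W)) = W + 1*(2*W*(4 + W)) = W + 2*W*(4 + W))
((0 - 9)/(26 - 19))*c(-29) = ((0 - 9)/(26 - 19))*(-29*(9 + 2*(-29))) = (-9/7)*(-29*(9 - 58)) = (-9*⅐)*(-29*(-49)) = -9/7*1421 = -1827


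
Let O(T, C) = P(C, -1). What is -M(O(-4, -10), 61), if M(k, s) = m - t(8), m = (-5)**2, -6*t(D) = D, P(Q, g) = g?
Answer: -79/3 ≈ -26.333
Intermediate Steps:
O(T, C) = -1
t(D) = -D/6
m = 25
M(k, s) = 79/3 (M(k, s) = 25 - (-1)*8/6 = 25 - 1*(-4/3) = 25 + 4/3 = 79/3)
-M(O(-4, -10), 61) = -1*79/3 = -79/3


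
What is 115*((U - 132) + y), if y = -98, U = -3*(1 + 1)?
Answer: -27140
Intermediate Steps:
U = -6 (U = -3*2 = -6)
115*((U - 132) + y) = 115*((-6 - 132) - 98) = 115*(-138 - 98) = 115*(-236) = -27140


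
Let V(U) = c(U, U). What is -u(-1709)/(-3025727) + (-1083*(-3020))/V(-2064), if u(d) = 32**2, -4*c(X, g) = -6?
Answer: 6597416180904/3025727 ≈ 2.1804e+6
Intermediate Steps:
c(X, g) = 3/2 (c(X, g) = -1/4*(-6) = 3/2)
V(U) = 3/2
u(d) = 1024
-u(-1709)/(-3025727) + (-1083*(-3020))/V(-2064) = -1*1024/(-3025727) + (-1083*(-3020))/(3/2) = -1024*(-1/3025727) + 3270660*(2/3) = 1024/3025727 + 2180440 = 6597416180904/3025727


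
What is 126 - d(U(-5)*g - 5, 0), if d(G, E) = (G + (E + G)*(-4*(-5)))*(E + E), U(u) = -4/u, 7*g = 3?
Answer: 126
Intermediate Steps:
g = 3/7 (g = (1/7)*3 = 3/7 ≈ 0.42857)
d(G, E) = 2*E*(20*E + 21*G) (d(G, E) = (G + (E + G)*20)*(2*E) = (G + (20*E + 20*G))*(2*E) = (20*E + 21*G)*(2*E) = 2*E*(20*E + 21*G))
126 - d(U(-5)*g - 5, 0) = 126 - 2*0*(20*0 + 21*(-4/(-5)*(3/7) - 5)) = 126 - 2*0*(0 + 21*(-4*(-1/5)*(3/7) - 5)) = 126 - 2*0*(0 + 21*((4/5)*(3/7) - 5)) = 126 - 2*0*(0 + 21*(12/35 - 5)) = 126 - 2*0*(0 + 21*(-163/35)) = 126 - 2*0*(0 - 489/5) = 126 - 2*0*(-489)/5 = 126 - 1*0 = 126 + 0 = 126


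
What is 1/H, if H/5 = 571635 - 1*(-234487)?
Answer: 1/4030610 ≈ 2.4810e-7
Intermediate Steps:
H = 4030610 (H = 5*(571635 - 1*(-234487)) = 5*(571635 + 234487) = 5*806122 = 4030610)
1/H = 1/4030610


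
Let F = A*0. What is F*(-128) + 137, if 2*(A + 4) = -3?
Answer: 137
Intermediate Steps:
A = -11/2 (A = -4 + (1/2)*(-3) = -4 - 3/2 = -11/2 ≈ -5.5000)
F = 0 (F = -11/2*0 = 0)
F*(-128) + 137 = 0*(-128) + 137 = 0 + 137 = 137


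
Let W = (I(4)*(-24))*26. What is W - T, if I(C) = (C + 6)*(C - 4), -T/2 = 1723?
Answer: 3446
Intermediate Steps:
T = -3446 (T = -2*1723 = -3446)
I(C) = (-4 + C)*(6 + C) (I(C) = (6 + C)*(-4 + C) = (-4 + C)*(6 + C))
W = 0 (W = ((-24 + 4² + 2*4)*(-24))*26 = ((-24 + 16 + 8)*(-24))*26 = (0*(-24))*26 = 0*26 = 0)
W - T = 0 - 1*(-3446) = 0 + 3446 = 3446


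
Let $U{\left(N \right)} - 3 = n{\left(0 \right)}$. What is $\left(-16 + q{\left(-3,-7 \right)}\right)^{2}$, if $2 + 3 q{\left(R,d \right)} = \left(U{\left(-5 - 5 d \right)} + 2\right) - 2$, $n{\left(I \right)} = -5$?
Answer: $\frac{2704}{9} \approx 300.44$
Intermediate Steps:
$U{\left(N \right)} = -2$ ($U{\left(N \right)} = 3 - 5 = -2$)
$q{\left(R,d \right)} = - \frac{4}{3}$ ($q{\left(R,d \right)} = - \frac{2}{3} + \frac{\left(-2 + 2\right) - 2}{3} = - \frac{2}{3} + \frac{0 - 2}{3} = - \frac{2}{3} + \frac{1}{3} \left(-2\right) = - \frac{2}{3} - \frac{2}{3} = - \frac{4}{3}$)
$\left(-16 + q{\left(-3,-7 \right)}\right)^{2} = \left(-16 - \frac{4}{3}\right)^{2} = \left(- \frac{52}{3}\right)^{2} = \frac{2704}{9}$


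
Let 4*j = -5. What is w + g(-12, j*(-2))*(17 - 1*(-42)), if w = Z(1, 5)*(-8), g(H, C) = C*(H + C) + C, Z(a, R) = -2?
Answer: -4951/4 ≈ -1237.8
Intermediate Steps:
j = -5/4 (j = (¼)*(-5) = -5/4 ≈ -1.2500)
g(H, C) = C + C*(C + H) (g(H, C) = C*(C + H) + C = C + C*(C + H))
w = 16 (w = -2*(-8) = 16)
w + g(-12, j*(-2))*(17 - 1*(-42)) = 16 + ((-5/4*(-2))*(1 - 5/4*(-2) - 12))*(17 - 1*(-42)) = 16 + (5*(1 + 5/2 - 12)/2)*(17 + 42) = 16 + ((5/2)*(-17/2))*59 = 16 - 85/4*59 = 16 - 5015/4 = -4951/4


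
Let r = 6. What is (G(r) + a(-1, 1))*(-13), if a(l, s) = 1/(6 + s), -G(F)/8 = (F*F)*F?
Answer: 157235/7 ≈ 22462.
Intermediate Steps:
G(F) = -8*F³ (G(F) = -8*F*F*F = -8*F²*F = -8*F³)
(G(r) + a(-1, 1))*(-13) = (-8*6³ + 1/(6 + 1))*(-13) = (-8*216 + 1/7)*(-13) = (-1728 + ⅐)*(-13) = -12095/7*(-13) = 157235/7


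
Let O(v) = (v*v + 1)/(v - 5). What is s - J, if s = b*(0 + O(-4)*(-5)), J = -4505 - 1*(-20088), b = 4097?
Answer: 207998/9 ≈ 23111.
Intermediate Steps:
O(v) = (1 + v**2)/(-5 + v) (O(v) = (v**2 + 1)/(-5 + v) = (1 + v**2)/(-5 + v))
J = 15583 (J = -4505 + 20088 = 15583)
s = 348245/9 (s = 4097*(0 + ((1 + (-4)**2)/(-5 - 4))*(-5)) = 4097*(0 + ((1 + 16)/(-9))*(-5)) = 4097*(0 - 1/9*17*(-5)) = 4097*(0 - 17/9*(-5)) = 4097*(0 + 85/9) = 4097*(85/9) = 348245/9 ≈ 38694.)
s - J = 348245/9 - 1*15583 = 348245/9 - 15583 = 207998/9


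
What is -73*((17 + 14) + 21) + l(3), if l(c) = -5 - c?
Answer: -3804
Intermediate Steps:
-73*((17 + 14) + 21) + l(3) = -73*((17 + 14) + 21) + (-5 - 1*3) = -73*(31 + 21) + (-5 - 3) = -73*52 - 8 = -3796 - 8 = -3804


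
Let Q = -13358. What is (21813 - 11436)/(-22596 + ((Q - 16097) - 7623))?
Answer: -10377/59674 ≈ -0.17389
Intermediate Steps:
(21813 - 11436)/(-22596 + ((Q - 16097) - 7623)) = (21813 - 11436)/(-22596 + ((-13358 - 16097) - 7623)) = 10377/(-22596 + (-29455 - 7623)) = 10377/(-22596 - 37078) = 10377/(-59674) = 10377*(-1/59674) = -10377/59674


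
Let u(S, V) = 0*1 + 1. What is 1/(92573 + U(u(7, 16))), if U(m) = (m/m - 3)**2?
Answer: 1/92577 ≈ 1.0802e-5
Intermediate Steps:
u(S, V) = 1 (u(S, V) = 0 + 1 = 1)
U(m) = 4 (U(m) = (1 - 3)**2 = (-2)**2 = 4)
1/(92573 + U(u(7, 16))) = 1/(92573 + 4) = 1/92577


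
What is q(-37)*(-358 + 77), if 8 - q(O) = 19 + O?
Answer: -7306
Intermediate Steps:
q(O) = -11 - O (q(O) = 8 - (19 + O) = 8 + (-19 - O) = -11 - O)
q(-37)*(-358 + 77) = (-11 - 1*(-37))*(-358 + 77) = (-11 + 37)*(-281) = 26*(-281) = -7306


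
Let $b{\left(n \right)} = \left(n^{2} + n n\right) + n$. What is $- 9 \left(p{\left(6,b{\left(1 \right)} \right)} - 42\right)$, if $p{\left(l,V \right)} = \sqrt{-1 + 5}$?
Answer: $360$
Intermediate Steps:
$b{\left(n \right)} = n + 2 n^{2}$ ($b{\left(n \right)} = \left(n^{2} + n^{2}\right) + n = 2 n^{2} + n = n + 2 n^{2}$)
$p{\left(l,V \right)} = 2$ ($p{\left(l,V \right)} = \sqrt{4} = 2$)
$- 9 \left(p{\left(6,b{\left(1 \right)} \right)} - 42\right) = - 9 \left(2 - 42\right) = \left(-9\right) \left(-40\right) = 360$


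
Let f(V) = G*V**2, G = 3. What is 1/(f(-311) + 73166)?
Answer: 1/363329 ≈ 2.7523e-6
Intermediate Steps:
f(V) = 3*V**2
1/(f(-311) + 73166) = 1/(3*(-311)**2 + 73166) = 1/(3*96721 + 73166) = 1/(290163 + 73166) = 1/363329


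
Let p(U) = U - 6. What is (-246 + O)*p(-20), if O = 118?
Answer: 3328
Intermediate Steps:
p(U) = -6 + U
(-246 + O)*p(-20) = (-246 + 118)*(-6 - 20) = -128*(-26) = 3328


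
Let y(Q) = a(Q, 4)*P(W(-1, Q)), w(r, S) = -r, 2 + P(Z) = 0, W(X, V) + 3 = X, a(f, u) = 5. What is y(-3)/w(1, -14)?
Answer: 10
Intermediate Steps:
W(X, V) = -3 + X
P(Z) = -2 (P(Z) = -2 + 0 = -2)
y(Q) = -10 (y(Q) = 5*(-2) = -10)
y(-3)/w(1, -14) = -10/((-1*1)) = -10/(-1) = -10*(-1) = 10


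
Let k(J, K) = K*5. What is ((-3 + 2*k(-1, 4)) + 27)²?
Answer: 4096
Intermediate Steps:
k(J, K) = 5*K
((-3 + 2*k(-1, 4)) + 27)² = ((-3 + 2*(5*4)) + 27)² = ((-3 + 2*20) + 27)² = ((-3 + 40) + 27)² = (37 + 27)² = 64² = 4096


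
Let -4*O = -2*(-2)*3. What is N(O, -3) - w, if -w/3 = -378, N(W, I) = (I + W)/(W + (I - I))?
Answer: -1132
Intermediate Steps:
O = -3 (O = -(-2*(-2))*3/4 = -3 ≈ -3.0000)
N(W, I) = (I + W)/W (N(W, I) = (I + W)/(W + 0) = (I + W)/W)
w = 1134 (w = -3*(-378) = 1134)
N(O, -3) - w = (-3 - 3)/(-3) - 1*1134 = -⅓*(-6) - 1134 = 2 - 1134 = -1132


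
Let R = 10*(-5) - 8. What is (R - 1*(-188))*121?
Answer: 15730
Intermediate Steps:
R = -58 (R = -50 - 8 = -58)
(R - 1*(-188))*121 = (-58 - 1*(-188))*121 = (-58 + 188)*121 = 130*121 = 15730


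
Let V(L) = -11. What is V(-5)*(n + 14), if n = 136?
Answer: -1650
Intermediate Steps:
V(-5)*(n + 14) = -11*(136 + 14) = -11*150 = -1650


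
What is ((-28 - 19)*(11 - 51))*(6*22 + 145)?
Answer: 520760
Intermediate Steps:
((-28 - 19)*(11 - 51))*(6*22 + 145) = (-47*(-40))*(132 + 145) = 1880*277 = 520760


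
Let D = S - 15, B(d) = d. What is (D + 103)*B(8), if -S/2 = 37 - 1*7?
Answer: 224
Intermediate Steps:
S = -60 (S = -2*(37 - 1*7) = -2*(37 - 7) = -2*30 = -60)
D = -75 (D = -60 - 15 = -75)
(D + 103)*B(8) = (-75 + 103)*8 = 28*8 = 224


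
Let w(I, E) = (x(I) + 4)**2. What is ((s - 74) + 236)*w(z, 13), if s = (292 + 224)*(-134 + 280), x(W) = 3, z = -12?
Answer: 3699402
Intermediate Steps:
w(I, E) = 49 (w(I, E) = (3 + 4)**2 = 7**2 = 49)
s = 75336 (s = 516*146 = 75336)
((s - 74) + 236)*w(z, 13) = ((75336 - 74) + 236)*49 = (75262 + 236)*49 = 75498*49 = 3699402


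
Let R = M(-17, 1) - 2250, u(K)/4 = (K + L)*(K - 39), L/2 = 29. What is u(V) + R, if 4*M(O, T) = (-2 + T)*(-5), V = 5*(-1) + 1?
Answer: -46147/4 ≈ -11537.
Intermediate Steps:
L = 58 (L = 2*29 = 58)
V = -4 (V = -5 + 1 = -4)
M(O, T) = 5/2 - 5*T/4 (M(O, T) = ((-2 + T)*(-5))/4 = (10 - 5*T)/4 = 5/2 - 5*T/4)
u(K) = 4*(-39 + K)*(58 + K) (u(K) = 4*((K + 58)*(K - 39)) = 4*((58 + K)*(-39 + K)) = 4*((-39 + K)*(58 + K)) = 4*(-39 + K)*(58 + K))
R = -8995/4 (R = (5/2 - 5/4*1) - 2250 = (5/2 - 5/4) - 2250 = 5/4 - 2250 = -8995/4 ≈ -2248.8)
u(V) + R = (-9048 + 4*(-4)² + 76*(-4)) - 8995/4 = (-9048 + 4*16 - 304) - 8995/4 = (-9048 + 64 - 304) - 8995/4 = -9288 - 8995/4 = -46147/4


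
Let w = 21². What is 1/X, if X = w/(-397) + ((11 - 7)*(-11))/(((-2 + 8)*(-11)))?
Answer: -1191/529 ≈ -2.2514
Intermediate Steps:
w = 441
X = -529/1191 (X = 441/(-397) + ((11 - 7)*(-11))/(((-2 + 8)*(-11))) = 441*(-1/397) + (4*(-11))/((6*(-11))) = -441/397 - 44/(-66) = -441/397 - 44*(-1/66) = -441/397 + ⅔ = -529/1191 ≈ -0.44416)
1/X = 1/(-529/1191) = -1191/529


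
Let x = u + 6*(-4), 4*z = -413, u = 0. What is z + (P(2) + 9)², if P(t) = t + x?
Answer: 263/4 ≈ 65.750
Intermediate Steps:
z = -413/4 (z = (¼)*(-413) = -413/4 ≈ -103.25)
x = -24 (x = 0 + 6*(-4) = 0 - 24 = -24)
P(t) = -24 + t (P(t) = t - 24 = -24 + t)
z + (P(2) + 9)² = -413/4 + ((-24 + 2) + 9)² = -413/4 + (-22 + 9)² = -413/4 + (-13)² = -413/4 + 169 = 263/4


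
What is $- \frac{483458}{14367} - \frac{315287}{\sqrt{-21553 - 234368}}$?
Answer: $- \frac{483458}{14367} + \frac{315287 i \sqrt{255921}}{255921} \approx -33.651 + 623.24 i$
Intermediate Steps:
$- \frac{483458}{14367} - \frac{315287}{\sqrt{-21553 - 234368}} = \left(-483458\right) \frac{1}{14367} - \frac{315287}{\sqrt{-255921}} = - \frac{483458}{14367} - \frac{315287}{i \sqrt{255921}} = - \frac{483458}{14367} - 315287 \left(- \frac{i \sqrt{255921}}{255921}\right) = - \frac{483458}{14367} + \frac{315287 i \sqrt{255921}}{255921}$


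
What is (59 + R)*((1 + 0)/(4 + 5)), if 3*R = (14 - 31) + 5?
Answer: 55/9 ≈ 6.1111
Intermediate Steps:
R = -4 (R = ((14 - 31) + 5)/3 = (-17 + 5)/3 = (1/3)*(-12) = -4)
(59 + R)*((1 + 0)/(4 + 5)) = (59 - 4)*((1 + 0)/(4 + 5)) = 55*(1/9) = 55/9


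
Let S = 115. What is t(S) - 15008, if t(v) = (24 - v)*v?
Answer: -25473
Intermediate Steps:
t(v) = v*(24 - v)
t(S) - 15008 = 115*(24 - 1*115) - 15008 = 115*(24 - 115) - 15008 = 115*(-91) - 15008 = -10465 - 15008 = -25473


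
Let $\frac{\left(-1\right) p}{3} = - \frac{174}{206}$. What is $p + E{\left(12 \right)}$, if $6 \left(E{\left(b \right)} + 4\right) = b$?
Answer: $\frac{55}{103} \approx 0.53398$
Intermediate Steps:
$E{\left(b \right)} = -4 + \frac{b}{6}$
$p = \frac{261}{103}$ ($p = - 3 \left(- \frac{174}{206}\right) = - 3 \left(\left(-174\right) \frac{1}{206}\right) = \left(-3\right) \left(- \frac{87}{103}\right) = \frac{261}{103} \approx 2.534$)
$p + E{\left(12 \right)} = \frac{261}{103} + \left(-4 + \frac{1}{6} \cdot 12\right) = \frac{261}{103} + \left(-4 + 2\right) = \frac{261}{103} - 2 = \frac{55}{103}$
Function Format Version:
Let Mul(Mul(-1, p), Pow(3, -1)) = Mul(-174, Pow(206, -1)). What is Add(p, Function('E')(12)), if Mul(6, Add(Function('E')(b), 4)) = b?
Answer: Rational(55, 103) ≈ 0.53398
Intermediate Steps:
Function('E')(b) = Add(-4, Mul(Rational(1, 6), b))
p = Rational(261, 103) (p = Mul(-3, Mul(-174, Pow(206, -1))) = Mul(-3, Mul(-174, Rational(1, 206))) = Mul(-3, Rational(-87, 103)) = Rational(261, 103) ≈ 2.5340)
Add(p, Function('E')(12)) = Add(Rational(261, 103), Add(-4, Mul(Rational(1, 6), 12))) = Add(Rational(261, 103), Add(-4, 2)) = Add(Rational(261, 103), -2) = Rational(55, 103)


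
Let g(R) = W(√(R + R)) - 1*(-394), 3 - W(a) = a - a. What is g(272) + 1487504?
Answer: 1487901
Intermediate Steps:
W(a) = 3 (W(a) = 3 - (a - a) = 3 - 1*0 = 3 + 0 = 3)
g(R) = 397 (g(R) = 3 - 1*(-394) = 3 + 394 = 397)
g(272) + 1487504 = 397 + 1487504 = 1487901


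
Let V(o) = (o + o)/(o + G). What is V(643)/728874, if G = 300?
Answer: 643/343664091 ≈ 1.8710e-6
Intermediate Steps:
V(o) = 2*o/(300 + o) (V(o) = (o + o)/(o + 300) = (2*o)/(300 + o) = 2*o/(300 + o))
V(643)/728874 = (2*643/(300 + 643))/728874 = (2*643/943)*(1/728874) = (2*643*(1/943))*(1/728874) = (1286/943)*(1/728874) = 643/343664091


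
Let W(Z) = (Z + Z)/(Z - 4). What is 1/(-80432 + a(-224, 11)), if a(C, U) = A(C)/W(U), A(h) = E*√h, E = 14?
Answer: -608267/48924164958 - 539*I*√14/195696659832 ≈ -1.2433e-5 - 1.0306e-8*I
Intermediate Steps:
A(h) = 14*√h
W(Z) = 2*Z/(-4 + Z) (W(Z) = (2*Z)/(-4 + Z) = 2*Z/(-4 + Z))
a(C, U) = 7*√C*(-4 + U)/U (a(C, U) = (14*√C)/((2*U/(-4 + U))) = (14*√C)*((-4 + U)/(2*U)) = 7*√C*(-4 + U)/U)
1/(-80432 + a(-224, 11)) = 1/(-80432 + 7*√(-224)*(-4 + 11)/11) = 1/(-80432 + 7*(4*I*√14)*(1/11)*7) = 1/(-80432 + 196*I*√14/11)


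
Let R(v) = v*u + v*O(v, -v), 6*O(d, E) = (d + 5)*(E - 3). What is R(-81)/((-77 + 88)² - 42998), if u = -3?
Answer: -80271/42877 ≈ -1.8721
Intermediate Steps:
O(d, E) = (-3 + E)*(5 + d)/6 (O(d, E) = ((d + 5)*(E - 3))/6 = ((5 + d)*(-3 + E))/6 = ((-3 + E)*(5 + d))/6 = (-3 + E)*(5 + d)/6)
R(v) = -3*v + v*(-5/2 - 4*v/3 - v²/6) (R(v) = v*(-3) + v*(-5/2 - v/2 + 5*(-v)/6 + (-v)*v/6) = -3*v + v*(-5/2 - v/2 - 5*v/6 - v²/6) = -3*v + v*(-5/2 - 4*v/3 - v²/6))
R(-81)/((-77 + 88)² - 42998) = (-⅙*(-81)*(33 + (-81)² + 8*(-81)))/((-77 + 88)² - 42998) = (-⅙*(-81)*(33 + 6561 - 648))/(11² - 42998) = (-⅙*(-81)*5946)/(121 - 42998) = 80271/(-42877) = 80271*(-1/42877) = -80271/42877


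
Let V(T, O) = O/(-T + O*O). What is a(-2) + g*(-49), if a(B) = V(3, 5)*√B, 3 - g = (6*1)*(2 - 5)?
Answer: -1029 + 5*I*√2/22 ≈ -1029.0 + 0.32141*I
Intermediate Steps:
g = 21 (g = 3 - 6*1*(2 - 5) = 3 - 6*(-3) = 3 - 1*(-18) = 3 + 18 = 21)
V(T, O) = O/(O² - T) (V(T, O) = O/(-T + O²) = O/(O² - T))
a(B) = 5*√B/22 (a(B) = (5/(5² - 1*3))*√B = (5/(25 - 3))*√B = (5/22)*√B = (5*(1/22))*√B = 5*√B/22)
a(-2) + g*(-49) = 5*√(-2)/22 + 21*(-49) = 5*(I*√2)/22 - 1029 = 5*I*√2/22 - 1029 = -1029 + 5*I*√2/22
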